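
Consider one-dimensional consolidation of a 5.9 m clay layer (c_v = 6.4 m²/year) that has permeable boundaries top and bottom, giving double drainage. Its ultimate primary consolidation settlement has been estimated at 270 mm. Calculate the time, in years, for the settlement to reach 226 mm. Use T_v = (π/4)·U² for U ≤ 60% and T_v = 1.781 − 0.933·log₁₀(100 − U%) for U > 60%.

t ≈ 0.884 years

Drainage path length: H_d = H/2 = 2.95 m (double drainage).
U = S(t)/S_ult = 226/270 = 0.837.
U > 60%: T_v = 1.781 − 0.933·log₁₀(100 − 83.704) = 0.65012.
t = T_v·H_d²/c_v = 0.65012×2.95²/6.4 = 0.884 years.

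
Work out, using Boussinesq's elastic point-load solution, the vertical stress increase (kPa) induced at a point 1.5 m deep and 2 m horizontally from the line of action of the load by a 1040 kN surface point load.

Δσ_z ≈ 17.2 kPa

Boussinesq vertical stress below a point load on an elastic half-space:
Δσ_z = 3P/(2πz²) · [1 + (r/z)²]^(−5/2)
r/z = 2/1.5 = 1.3333; [1+(r/z)²]^(−5/2) = 0.07776.
Δσ_z = 3×1040/(2π×1.5²) × 0.07776 = 220.69 × 0.07776 = 17.16 kPa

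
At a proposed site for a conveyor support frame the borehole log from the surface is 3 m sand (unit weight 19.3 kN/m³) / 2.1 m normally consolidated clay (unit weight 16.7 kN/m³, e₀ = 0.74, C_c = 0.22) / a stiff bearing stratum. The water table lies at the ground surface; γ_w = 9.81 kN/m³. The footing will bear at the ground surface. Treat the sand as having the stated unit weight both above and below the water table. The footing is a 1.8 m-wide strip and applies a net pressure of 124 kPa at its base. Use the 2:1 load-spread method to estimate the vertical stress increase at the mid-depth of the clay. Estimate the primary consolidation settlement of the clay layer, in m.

Mid-depth of clay below the ground surface: z = 3 + 2.1/2 = 4.05 m.
Total vertical stress at mid-clay: σ_v = 19.3×3 + 16.7×1.05 = 75.435 kPa.
Pore pressure: u = 9.81×(4.05 − 0) = 39.73 kPa.
Initial effective stress: σ'_0 = σ_v − u = 75.435 − 39.73 = 35.705 kPa.
Stress increase at mid-clay by the 2:1 spreading method:
Δσ = qB/(B+z) = 124×1.8/(1.8+4.05) = 38.154 kPa
Final effective stress: σ'_f = σ'_0 + Δσ = 35.705 + 38.154 = 73.859 kPa.
Normally consolidated clay, so the full stress increment lies on the virgin compression line:
S_c = C_c·H/(1+e₀)·log₁₀(σ'_f/σ'_0) = 0.22×2.1/(1+0.74)×log₁₀(73.859/35.705)
    = 0.26552 × 0.31567 = 0.08382 m

S_c ≈ 0.0838 m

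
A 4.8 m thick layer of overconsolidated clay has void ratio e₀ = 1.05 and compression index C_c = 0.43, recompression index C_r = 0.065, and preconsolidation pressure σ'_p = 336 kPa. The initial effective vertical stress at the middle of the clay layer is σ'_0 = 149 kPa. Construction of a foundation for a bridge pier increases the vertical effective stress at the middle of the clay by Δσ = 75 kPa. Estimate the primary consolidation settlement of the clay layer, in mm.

Final effective stress: σ'_f = 149 + 75 = 224 kPa.
σ'_f = 224 ≤ σ'_p = 336 kPa, so the clay remains overconsolidated and only the recompression index applies:
S_c = C_r·H/(1+e₀)·log₁₀(σ'_f/σ'_0) = 0.065×4.8/2.05×log₁₀(224/149)
    = 0.1522 × 0.17706 = 0.02695 m

S_c ≈ 26.9 mm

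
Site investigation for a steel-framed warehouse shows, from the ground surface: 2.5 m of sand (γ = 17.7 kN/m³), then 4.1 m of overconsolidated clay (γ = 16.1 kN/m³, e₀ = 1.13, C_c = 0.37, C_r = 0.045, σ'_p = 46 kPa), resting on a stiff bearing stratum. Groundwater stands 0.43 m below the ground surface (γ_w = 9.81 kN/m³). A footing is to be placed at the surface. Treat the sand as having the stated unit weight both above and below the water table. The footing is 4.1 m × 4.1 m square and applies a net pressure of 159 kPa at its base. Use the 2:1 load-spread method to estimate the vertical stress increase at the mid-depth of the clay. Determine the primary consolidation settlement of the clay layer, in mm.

S_c ≈ 149 mm

Mid-depth of clay below the ground surface: z = 2.5 + 4.1/2 = 4.55 m.
Total vertical stress at mid-clay: σ_v = 17.7×2.5 + 16.1×2.05 = 77.255 kPa.
Pore pressure: u = 9.81×(4.55 − 0.43) = 40.417 kPa.
Initial effective stress: σ'_0 = σ_v − u = 77.255 − 40.417 = 36.838 kPa.
Stress increase at mid-clay by the 2:1 spreading method:
Δσ = qBL/((B+z)(L+z)) = 159×4.1×4.1/((4.1+4.55)(4.1+4.55)) = 35.722 kPa
Final effective stress: σ'_f = 36.838 + 35.722 = 72.56 kPa.
σ'_f = 72.56 > σ'_p = 46 kPa, so the stress path crosses the preconsolidation pressure — recompression up to σ'_p, then virgin compression beyond:
S_c = H/(1+e₀)·[C_r·log₁₀(σ'_p/σ'_0) + C_c·log₁₀(σ'_f/σ'_p)]
    = 4.1/2.13 × [0.045×log₁₀(46/36.838) + 0.37×log₁₀(72.56/46)]
    = 1.9249 × [0.0043408 + 0.073238] = 0.1493 m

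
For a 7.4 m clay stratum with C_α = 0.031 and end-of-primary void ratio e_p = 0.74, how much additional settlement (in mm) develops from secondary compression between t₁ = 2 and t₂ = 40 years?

Secondary compression: S_s = C_α·H/(1+e_p)·log₁₀(t₂/t₁)
S_s = 0.031×7.4/(1+0.74)×log₁₀(40/2)
    = 0.1318 × 1.301 = 0.1715 m

S_s ≈ 172 mm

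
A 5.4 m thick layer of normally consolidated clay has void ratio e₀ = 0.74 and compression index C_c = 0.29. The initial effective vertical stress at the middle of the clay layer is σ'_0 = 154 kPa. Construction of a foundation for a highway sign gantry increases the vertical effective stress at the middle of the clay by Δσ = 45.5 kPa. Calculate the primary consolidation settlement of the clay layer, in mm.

S_c ≈ 101 mm

Final effective stress: σ'_f = σ'_0 + Δσ = 154 + 45.5 = 199.5 kPa.
Normally consolidated clay, so the full stress increment lies on the virgin compression line:
S_c = C_c·H/(1+e₀)·log₁₀(σ'_f/σ'_0) = 0.29×5.4/(1+0.74)×log₁₀(199.5/154)
    = 0.9 × 0.11242 = 0.1012 m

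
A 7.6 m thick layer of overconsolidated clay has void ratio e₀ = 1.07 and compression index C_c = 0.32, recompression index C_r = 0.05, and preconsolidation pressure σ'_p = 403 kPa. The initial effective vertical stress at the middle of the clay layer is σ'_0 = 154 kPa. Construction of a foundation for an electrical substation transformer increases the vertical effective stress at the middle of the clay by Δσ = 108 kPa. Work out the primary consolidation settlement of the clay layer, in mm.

S_c ≈ 42.4 mm

Final effective stress: σ'_f = 154 + 108 = 262 kPa.
σ'_f = 262 ≤ σ'_p = 403 kPa, so the clay remains overconsolidated and only the recompression index applies:
S_c = C_r·H/(1+e₀)·log₁₀(σ'_f/σ'_0) = 0.05×7.6/2.07×log₁₀(262/154)
    = 0.18358 × 0.23078 = 0.04237 m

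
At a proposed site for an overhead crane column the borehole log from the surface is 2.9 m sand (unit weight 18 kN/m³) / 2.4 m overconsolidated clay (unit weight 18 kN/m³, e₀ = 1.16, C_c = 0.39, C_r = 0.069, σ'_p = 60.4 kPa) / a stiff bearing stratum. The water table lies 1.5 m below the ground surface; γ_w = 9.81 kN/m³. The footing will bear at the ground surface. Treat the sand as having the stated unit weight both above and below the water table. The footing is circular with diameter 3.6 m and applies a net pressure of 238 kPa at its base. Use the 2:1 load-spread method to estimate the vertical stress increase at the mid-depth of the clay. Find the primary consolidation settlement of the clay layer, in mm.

S_c ≈ 103 mm

Mid-depth of clay below the ground surface: z = 2.9 + 2.4/2 = 4.1 m.
Total vertical stress at mid-clay: σ_v = 18×2.9 + 18×1.2 = 73.8 kPa.
Pore pressure: u = 9.81×(4.1 − 1.5) = 25.506 kPa.
Initial effective stress: σ'_0 = σ_v − u = 73.8 − 25.506 = 48.294 kPa.
Stress increase at mid-clay by the 2:1 spreading method:
Δσ ≈ qD²/(D+z)² = 238×3.6²/(3.6+4.1)² = 52.024 kPa
Final effective stress: σ'_f = 48.294 + 52.024 = 100.32 kPa.
σ'_f = 100.32 > σ'_p = 60.4 kPa, so the stress path crosses the preconsolidation pressure — recompression up to σ'_p, then virgin compression beyond:
S_c = H/(1+e₀)·[C_r·log₁₀(σ'_p/σ'_0) + C_c·log₁₀(σ'_f/σ'_p)]
    = 2.4/2.16 × [0.069×log₁₀(60.4/48.294) + 0.39×log₁₀(100.32/60.4)]
    = 1.1111 × [0.0067029 + 0.085937] = 0.1029 m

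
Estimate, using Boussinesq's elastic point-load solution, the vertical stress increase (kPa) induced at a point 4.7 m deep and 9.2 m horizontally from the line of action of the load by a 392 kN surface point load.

Boussinesq vertical stress below a point load on an elastic half-space:
Δσ_z = 3P/(2πz²) · [1 + (r/z)²]^(−5/2)
r/z = 9.2/4.7 = 1.9574; [1+(r/z)²]^(−5/2) = 0.019488.
Δσ_z = 3×392/(2π×4.7²) × 0.019488 = 8.4729 × 0.019488 = 0.1651 kPa

Δσ_z ≈ 0.165 kPa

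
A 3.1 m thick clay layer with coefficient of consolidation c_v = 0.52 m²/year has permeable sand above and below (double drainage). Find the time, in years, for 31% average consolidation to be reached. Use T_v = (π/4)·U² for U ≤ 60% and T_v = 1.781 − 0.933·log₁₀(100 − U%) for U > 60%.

Drainage path length: H_d = H/2 = 1.55 m (double drainage).
U ≤ 60%: T_v = (π/4)·U² = (π/4)×0.31² = 0.075477.
t = T_v·H_d²/c_v = 0.075477×1.55²/0.52 = 0.3487 years.

t ≈ 0.349 years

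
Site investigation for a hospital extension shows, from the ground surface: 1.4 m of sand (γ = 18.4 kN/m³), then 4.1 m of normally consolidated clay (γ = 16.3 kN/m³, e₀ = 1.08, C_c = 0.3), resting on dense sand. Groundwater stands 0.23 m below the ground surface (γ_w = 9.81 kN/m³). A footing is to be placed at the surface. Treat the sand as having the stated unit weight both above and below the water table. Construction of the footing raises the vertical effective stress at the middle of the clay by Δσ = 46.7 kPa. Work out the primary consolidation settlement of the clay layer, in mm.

S_c ≈ 254 mm

Mid-depth of clay below the ground surface: z = 1.4 + 4.1/2 = 3.45 m.
Total vertical stress at mid-clay: σ_v = 18.4×1.4 + 16.3×2.05 = 59.175 kPa.
Pore pressure: u = 9.81×(3.45 − 0.23) = 31.588 kPa.
Initial effective stress: σ'_0 = σ_v − u = 59.175 − 31.588 = 27.587 kPa.
Final effective stress: σ'_f = σ'_0 + Δσ = 27.587 + 46.7 = 74.287 kPa.
Normally consolidated clay, so the full stress increment lies on the virgin compression line:
S_c = C_c·H/(1+e₀)·log₁₀(σ'_f/σ'_0) = 0.3×4.1/(1+1.08)×log₁₀(74.287/27.587)
    = 0.59135 × 0.43021 = 0.2544 m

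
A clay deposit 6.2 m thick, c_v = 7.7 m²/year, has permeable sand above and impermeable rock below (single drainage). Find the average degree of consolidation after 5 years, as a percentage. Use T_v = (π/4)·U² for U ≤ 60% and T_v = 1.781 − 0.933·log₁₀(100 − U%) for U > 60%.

Drainage path length: H_d = H = 6.2 m (single drainage).
T_v = c_v·t/H_d² = 7.7×5/6.2² = 1.0016.
T_v = 1.0016 corresponds to the U > 60% branch:
U = 1 − 10^((1.781 − T_v)/0.933)/100 = 0.9316

U ≈ 93.2 %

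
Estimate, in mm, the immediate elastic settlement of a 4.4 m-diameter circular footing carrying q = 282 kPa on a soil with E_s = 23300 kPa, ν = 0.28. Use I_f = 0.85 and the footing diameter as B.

Immediate (elastic) settlement: S_e = q·B·(1−ν²)/E_s · I_f.
S_e = 282 × 4.4 × (1 − 0.28²) / 23300 × 0.85
    = 282 × 4.4 × 0.9216 / 23300 × 0.85
    = 0.04172 m = 41.72 mm

S_e ≈ 41.7 mm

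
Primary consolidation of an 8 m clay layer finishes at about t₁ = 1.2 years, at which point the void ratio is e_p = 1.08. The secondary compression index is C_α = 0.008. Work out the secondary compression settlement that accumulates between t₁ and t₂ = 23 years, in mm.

Secondary compression: S_s = C_α·H/(1+e_p)·log₁₀(t₂/t₁)
S_s = 0.008×8/(1+1.08)×log₁₀(23/1.2)
    = 0.03077 × 1.283 = 0.03946 m

S_s ≈ 39.5 mm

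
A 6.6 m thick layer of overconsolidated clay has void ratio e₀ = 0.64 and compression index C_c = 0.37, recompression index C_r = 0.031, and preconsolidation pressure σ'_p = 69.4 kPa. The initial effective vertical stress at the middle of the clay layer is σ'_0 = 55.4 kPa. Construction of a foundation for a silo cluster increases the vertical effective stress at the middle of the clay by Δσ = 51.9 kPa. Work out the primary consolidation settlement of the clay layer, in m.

Final effective stress: σ'_f = 55.4 + 51.9 = 107.3 kPa.
σ'_f = 107.3 > σ'_p = 69.4 kPa, so the stress path crosses the preconsolidation pressure — recompression up to σ'_p, then virgin compression beyond:
S_c = H/(1+e₀)·[C_r·log₁₀(σ'_p/σ'_0) + C_c·log₁₀(σ'_f/σ'_p)]
    = 6.6/1.64 × [0.031×log₁₀(69.4/55.4) + 0.37×log₁₀(107.3/69.4)]
    = 4.0244 × [0.0030333 + 0.070019] = 0.294 m

S_c ≈ 0.294 m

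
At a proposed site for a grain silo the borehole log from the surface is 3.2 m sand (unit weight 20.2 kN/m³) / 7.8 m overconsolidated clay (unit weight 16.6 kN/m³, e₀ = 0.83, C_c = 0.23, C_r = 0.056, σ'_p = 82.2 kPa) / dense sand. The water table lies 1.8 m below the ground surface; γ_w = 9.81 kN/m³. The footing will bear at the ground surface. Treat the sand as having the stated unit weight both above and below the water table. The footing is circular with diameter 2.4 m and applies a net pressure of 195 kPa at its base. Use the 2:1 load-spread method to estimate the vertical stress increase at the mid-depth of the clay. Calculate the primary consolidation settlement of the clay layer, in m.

S_c ≈ 0.0441 m

Mid-depth of clay below the ground surface: z = 3.2 + 7.8/2 = 7.1 m.
Total vertical stress at mid-clay: σ_v = 20.2×3.2 + 16.6×3.9 = 129.38 kPa.
Pore pressure: u = 9.81×(7.1 − 1.8) = 51.993 kPa.
Initial effective stress: σ'_0 = σ_v − u = 129.38 − 51.993 = 77.387 kPa.
Stress increase at mid-clay by the 2:1 spreading method:
Δσ ≈ qD²/(D+z)² = 195×2.4²/(2.4+7.1)² = 12.445 kPa
Final effective stress: σ'_f = 77.387 + 12.445 = 89.832 kPa.
σ'_f = 89.832 > σ'_p = 82.2 kPa, so the stress path crosses the preconsolidation pressure — recompression up to σ'_p, then virgin compression beyond:
S_c = H/(1+e₀)·[C_r·log₁₀(σ'_p/σ'_0) + C_c·log₁₀(σ'_f/σ'_p)]
    = 7.8/1.83 × [0.056×log₁₀(82.2/77.387) + 0.23×log₁₀(89.832/82.2)]
    = 4.2623 × [0.0014674 + 0.0088686] = 0.04406 m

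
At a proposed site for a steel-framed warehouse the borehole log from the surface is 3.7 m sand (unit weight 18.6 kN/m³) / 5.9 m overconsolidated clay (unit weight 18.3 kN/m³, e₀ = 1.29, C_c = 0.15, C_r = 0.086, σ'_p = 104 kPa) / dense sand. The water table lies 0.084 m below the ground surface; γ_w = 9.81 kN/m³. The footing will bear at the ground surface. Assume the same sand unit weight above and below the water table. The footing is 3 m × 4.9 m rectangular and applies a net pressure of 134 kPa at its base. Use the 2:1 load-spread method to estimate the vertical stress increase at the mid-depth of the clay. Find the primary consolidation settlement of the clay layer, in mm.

S_c ≈ 25.4 mm

Mid-depth of clay below the ground surface: z = 3.7 + 5.9/2 = 6.65 m.
Total vertical stress at mid-clay: σ_v = 18.6×3.7 + 18.3×2.95 = 122.81 kPa.
Pore pressure: u = 9.81×(6.65 − 0.084) = 64.412 kPa.
Initial effective stress: σ'_0 = σ_v − u = 122.81 − 64.412 = 58.398 kPa.
Stress increase at mid-clay by the 2:1 spreading method:
Δσ = qBL/((B+z)(L+z)) = 134×3×4.9/((3+6.65)(4.9+6.65)) = 17.673 kPa
Final effective stress: σ'_f = 58.398 + 17.673 = 76.071 kPa.
σ'_f = 76.071 ≤ σ'_p = 104 kPa, so the clay remains overconsolidated and only the recompression index applies:
S_c = C_r·H/(1+e₀)·log₁₀(σ'_f/σ'_0) = 0.086×5.9/2.29×log₁₀(76.071/58.398)
    = 0.22157 × 0.11482 = 0.02544 m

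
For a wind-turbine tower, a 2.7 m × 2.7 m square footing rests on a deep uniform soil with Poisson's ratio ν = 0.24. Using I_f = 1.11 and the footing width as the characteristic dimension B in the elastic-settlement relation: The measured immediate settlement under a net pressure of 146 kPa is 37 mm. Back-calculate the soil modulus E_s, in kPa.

E_s ≈ 11100 kPa

S_e = q·B·(1−ν²)/E_s · I_f  ⇒  E_s = q·B·(1−ν²)·I_f / S_e.
E_s = 146 × 2.7 × 0.9424 × 1.11 / 0.037 = 11140 kPa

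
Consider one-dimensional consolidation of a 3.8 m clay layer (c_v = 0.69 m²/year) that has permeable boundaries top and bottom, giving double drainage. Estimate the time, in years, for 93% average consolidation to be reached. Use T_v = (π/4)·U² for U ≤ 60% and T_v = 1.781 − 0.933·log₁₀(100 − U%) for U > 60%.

t ≈ 5.19 years

Drainage path length: H_d = H/2 = 1.9 m (double drainage).
U > 60%: T_v = 1.781 − 0.933·log₁₀(100 − 93) = 0.99252.
t = T_v·H_d²/c_v = 0.99252×1.9²/0.69 = 5.193 years.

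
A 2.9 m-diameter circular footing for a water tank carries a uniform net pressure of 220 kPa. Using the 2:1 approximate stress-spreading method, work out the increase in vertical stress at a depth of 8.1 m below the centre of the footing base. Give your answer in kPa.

By the 2:1 method the load spreads at 1 horizontal : 2 vertical, so at depth z the loaded area has grown by z in each plan dimension:
Δσ ≈ qD²/(D+z)² = 220×2.9²/(2.9+8.1)² = 15.291 kPa

Δσ_z ≈ 15.3 kPa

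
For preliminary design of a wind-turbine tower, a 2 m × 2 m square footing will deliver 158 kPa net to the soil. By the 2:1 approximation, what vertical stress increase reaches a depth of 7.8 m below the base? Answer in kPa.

Δσ_z ≈ 6.58 kPa

By the 2:1 method the load spreads at 1 horizontal : 2 vertical, so at depth z the loaded area has grown by z in each plan dimension:
Δσ = qBL/((B+z)(L+z)) = 158×2×2/((2+7.8)(2+7.8)) = 6.5806 kPa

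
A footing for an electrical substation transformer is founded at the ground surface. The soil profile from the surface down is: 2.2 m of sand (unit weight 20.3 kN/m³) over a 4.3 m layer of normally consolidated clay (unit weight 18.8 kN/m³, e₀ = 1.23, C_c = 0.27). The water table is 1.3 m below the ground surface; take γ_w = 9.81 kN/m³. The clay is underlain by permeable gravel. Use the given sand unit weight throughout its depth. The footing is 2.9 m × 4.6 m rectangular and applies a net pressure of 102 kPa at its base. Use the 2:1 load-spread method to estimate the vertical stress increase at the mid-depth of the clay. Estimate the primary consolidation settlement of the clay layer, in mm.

Mid-depth of clay below the ground surface: z = 2.2 + 4.3/2 = 4.35 m.
Total vertical stress at mid-clay: σ_v = 20.3×2.2 + 18.8×2.15 = 85.08 kPa.
Pore pressure: u = 9.81×(4.35 − 1.3) = 29.921 kPa.
Initial effective stress: σ'_0 = σ_v − u = 85.08 − 29.921 = 55.159 kPa.
Stress increase at mid-clay by the 2:1 spreading method:
Δσ = qBL/((B+z)(L+z)) = 102×2.9×4.6/((2.9+4.35)(4.6+4.35)) = 20.97 kPa
Final effective stress: σ'_f = σ'_0 + Δσ = 55.159 + 20.97 = 76.129 kPa.
Normally consolidated clay, so the full stress increment lies on the virgin compression line:
S_c = C_c·H/(1+e₀)·log₁₀(σ'_f/σ'_0) = 0.27×4.3/(1+1.23)×log₁₀(76.129/55.159)
    = 0.52063 × 0.13993 = 0.07285 m

S_c ≈ 72.9 mm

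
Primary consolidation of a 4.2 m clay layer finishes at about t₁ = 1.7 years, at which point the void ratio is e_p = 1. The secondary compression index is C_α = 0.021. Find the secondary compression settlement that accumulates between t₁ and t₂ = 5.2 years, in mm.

Secondary compression: S_s = C_α·H/(1+e_p)·log₁₀(t₂/t₁)
S_s = 0.021×4.2/(1+1)×log₁₀(5.2/1.7)
    = 0.0441 × 0.4856 = 0.02141 m

S_s ≈ 21.4 mm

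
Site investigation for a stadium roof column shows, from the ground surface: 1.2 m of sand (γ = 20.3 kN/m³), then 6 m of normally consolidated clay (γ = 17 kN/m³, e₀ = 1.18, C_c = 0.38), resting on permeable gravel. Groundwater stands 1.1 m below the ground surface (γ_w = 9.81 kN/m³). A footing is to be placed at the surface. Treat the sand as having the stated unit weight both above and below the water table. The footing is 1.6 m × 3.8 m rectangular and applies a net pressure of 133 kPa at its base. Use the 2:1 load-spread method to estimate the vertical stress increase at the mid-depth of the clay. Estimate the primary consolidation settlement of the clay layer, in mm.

S_c ≈ 149 mm

Mid-depth of clay below the ground surface: z = 1.2 + 6/2 = 4.2 m.
Total vertical stress at mid-clay: σ_v = 20.3×1.2 + 17×3 = 75.36 kPa.
Pore pressure: u = 9.81×(4.2 − 1.1) = 30.411 kPa.
Initial effective stress: σ'_0 = σ_v − u = 75.36 − 30.411 = 44.949 kPa.
Stress increase at mid-clay by the 2:1 spreading method:
Δσ = qBL/((B+z)(L+z)) = 133×1.6×3.8/((1.6+4.2)(3.8+4.2)) = 17.428 kPa
Final effective stress: σ'_f = σ'_0 + Δσ = 44.949 + 17.428 = 62.377 kPa.
Normally consolidated clay, so the full stress increment lies on the virgin compression line:
S_c = C_c·H/(1+e₀)·log₁₀(σ'_f/σ'_0) = 0.38×6/(1+1.18)×log₁₀(62.377/44.949)
    = 1.0459 × 0.1423 = 0.1488 m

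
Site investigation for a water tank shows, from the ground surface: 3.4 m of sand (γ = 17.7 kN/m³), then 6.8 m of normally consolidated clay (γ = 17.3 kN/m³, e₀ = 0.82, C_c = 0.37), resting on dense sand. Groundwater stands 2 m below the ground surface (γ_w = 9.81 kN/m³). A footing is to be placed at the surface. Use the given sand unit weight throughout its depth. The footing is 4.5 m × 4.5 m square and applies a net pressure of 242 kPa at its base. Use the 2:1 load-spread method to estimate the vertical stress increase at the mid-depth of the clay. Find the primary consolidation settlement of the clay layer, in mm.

Mid-depth of clay below the ground surface: z = 3.4 + 6.8/2 = 6.8 m.
Total vertical stress at mid-clay: σ_v = 17.7×3.4 + 17.3×3.4 = 119 kPa.
Pore pressure: u = 9.81×(6.8 − 2) = 47.088 kPa.
Initial effective stress: σ'_0 = σ_v − u = 119 − 47.088 = 71.912 kPa.
Stress increase at mid-clay by the 2:1 spreading method:
Δσ = qBL/((B+z)(L+z)) = 242×4.5×4.5/((4.5+6.8)(4.5+6.8)) = 38.378 kPa
Final effective stress: σ'_f = σ'_0 + Δσ = 71.912 + 38.378 = 110.29 kPa.
Normally consolidated clay, so the full stress increment lies on the virgin compression line:
S_c = C_c·H/(1+e₀)·log₁₀(σ'_f/σ'_0) = 0.37×6.8/(1+0.82)×log₁₀(110.29/71.912)
    = 1.3824 × 0.18573 = 0.2568 m

S_c ≈ 257 mm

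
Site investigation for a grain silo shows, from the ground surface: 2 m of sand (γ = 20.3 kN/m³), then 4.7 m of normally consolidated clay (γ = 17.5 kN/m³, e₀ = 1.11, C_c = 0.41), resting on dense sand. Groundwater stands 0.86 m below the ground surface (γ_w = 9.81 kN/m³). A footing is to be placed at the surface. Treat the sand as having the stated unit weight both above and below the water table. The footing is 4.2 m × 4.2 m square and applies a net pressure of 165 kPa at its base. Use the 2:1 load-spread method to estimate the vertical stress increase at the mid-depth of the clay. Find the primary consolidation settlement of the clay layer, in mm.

Mid-depth of clay below the ground surface: z = 2 + 4.7/2 = 4.35 m.
Total vertical stress at mid-clay: σ_v = 20.3×2 + 17.5×2.35 = 81.725 kPa.
Pore pressure: u = 9.81×(4.35 − 0.86) = 34.237 kPa.
Initial effective stress: σ'_0 = σ_v − u = 81.725 − 34.237 = 47.488 kPa.
Stress increase at mid-clay by the 2:1 spreading method:
Δσ = qBL/((B+z)(L+z)) = 165×4.2×4.2/((4.2+4.35)(4.2+4.35)) = 39.815 kPa
Final effective stress: σ'_f = σ'_0 + Δσ = 47.488 + 39.815 = 87.303 kPa.
Normally consolidated clay, so the full stress increment lies on the virgin compression line:
S_c = C_c·H/(1+e₀)·log₁₀(σ'_f/σ'_0) = 0.41×4.7/(1+1.11)×log₁₀(87.303/47.488)
    = 0.91327 × 0.26445 = 0.2415 m

S_c ≈ 242 mm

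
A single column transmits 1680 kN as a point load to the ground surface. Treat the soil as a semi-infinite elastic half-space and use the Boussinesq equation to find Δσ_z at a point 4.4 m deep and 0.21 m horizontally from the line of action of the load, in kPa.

Δσ_z ≈ 41.2 kPa

Boussinesq vertical stress below a point load on an elastic half-space:
Δσ_z = 3P/(2πz²) · [1 + (r/z)²]^(−5/2)
r/z = 0.21/4.4 = 0.047727; [1+(r/z)²]^(−5/2) = 0.99433.
Δσ_z = 3×1680/(2π×4.4²) × 0.99433 = 41.433 × 0.99433 = 41.2 kPa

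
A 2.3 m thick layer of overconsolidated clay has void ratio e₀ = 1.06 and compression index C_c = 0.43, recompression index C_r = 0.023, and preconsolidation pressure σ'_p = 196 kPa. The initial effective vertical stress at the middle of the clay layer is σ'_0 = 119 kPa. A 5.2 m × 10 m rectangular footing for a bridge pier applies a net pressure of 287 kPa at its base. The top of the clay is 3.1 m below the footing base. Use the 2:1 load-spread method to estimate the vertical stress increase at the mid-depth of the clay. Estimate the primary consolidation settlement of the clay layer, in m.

S_c ≈ 0.0388 m

Mid-depth of clay below the footing base: z = 3.1 + 2.3/2 = 4.25 m.
Stress increase at mid-clay by the 2:1 spreading method:
Δσ = qBL/((B+z)(L+z)) = 287×5.2×10/((5.2+4.25)(10+4.25)) = 110.83 kPa
Final effective stress: σ'_f = 119 + 110.83 = 229.83 kPa.
σ'_f = 229.83 > σ'_p = 196 kPa, so the stress path crosses the preconsolidation pressure — recompression up to σ'_p, then virgin compression beyond:
S_c = H/(1+e₀)·[C_r·log₁₀(σ'_p/σ'_0) + C_c·log₁₀(σ'_f/σ'_p)]
    = 2.3/2.06 × [0.023×log₁₀(196/119) + 0.43×log₁₀(229.83/196)]
    = 1.1165 × [0.0049843 + 0.029735] = 0.03876 m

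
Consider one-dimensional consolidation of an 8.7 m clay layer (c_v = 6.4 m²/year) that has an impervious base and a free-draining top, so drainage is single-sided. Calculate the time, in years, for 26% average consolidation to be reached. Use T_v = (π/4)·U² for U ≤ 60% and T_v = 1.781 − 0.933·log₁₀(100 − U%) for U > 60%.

t ≈ 0.628 years

Drainage path length: H_d = H = 8.7 m (single drainage).
U ≤ 60%: T_v = (π/4)·U² = (π/4)×0.26² = 0.053093.
t = T_v·H_d²/c_v = 0.053093×8.7²/6.4 = 0.6279 years.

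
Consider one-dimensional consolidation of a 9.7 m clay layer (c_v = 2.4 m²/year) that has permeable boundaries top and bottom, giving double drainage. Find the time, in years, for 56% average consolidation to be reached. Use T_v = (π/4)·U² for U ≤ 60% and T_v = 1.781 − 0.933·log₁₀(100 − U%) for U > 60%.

t ≈ 2.41 years

Drainage path length: H_d = H/2 = 4.85 m (double drainage).
U ≤ 60%: T_v = (π/4)·U² = (π/4)×0.56² = 0.2463.
t = T_v·H_d²/c_v = 0.2463×4.85²/2.4 = 2.414 years.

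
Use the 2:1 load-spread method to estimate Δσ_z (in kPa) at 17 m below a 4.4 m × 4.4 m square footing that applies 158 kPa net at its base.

By the 2:1 method the load spreads at 1 horizontal : 2 vertical, so at depth z the loaded area has grown by z in each plan dimension:
Δσ = qBL/((B+z)(L+z)) = 158×4.4×4.4/((4.4+17)(4.4+17)) = 6.6794 kPa

Δσ_z ≈ 6.68 kPa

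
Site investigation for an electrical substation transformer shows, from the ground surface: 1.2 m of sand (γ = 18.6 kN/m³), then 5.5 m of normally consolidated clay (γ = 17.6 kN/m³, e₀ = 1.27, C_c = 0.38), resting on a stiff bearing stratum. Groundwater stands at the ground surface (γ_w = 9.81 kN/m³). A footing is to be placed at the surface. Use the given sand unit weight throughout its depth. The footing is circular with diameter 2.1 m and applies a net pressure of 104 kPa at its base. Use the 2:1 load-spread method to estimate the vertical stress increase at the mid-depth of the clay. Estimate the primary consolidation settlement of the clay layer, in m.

S_c ≈ 0.132 m

Mid-depth of clay below the ground surface: z = 1.2 + 5.5/2 = 3.95 m.
Total vertical stress at mid-clay: σ_v = 18.6×1.2 + 17.6×2.75 = 70.72 kPa.
Pore pressure: u = 9.81×(3.95 − 0) = 38.75 kPa.
Initial effective stress: σ'_0 = σ_v − u = 70.72 − 38.75 = 31.97 kPa.
Stress increase at mid-clay by the 2:1 spreading method:
Δσ ≈ qD²/(D+z)² = 104×2.1²/(2.1+3.95)² = 12.53 kPa
Final effective stress: σ'_f = σ'_0 + Δσ = 31.97 + 12.53 = 44.5 kPa.
Normally consolidated clay, so the full stress increment lies on the virgin compression line:
S_c = C_c·H/(1+e₀)·log₁₀(σ'_f/σ'_0) = 0.38×5.5/(1+1.27)×log₁₀(44.5/31.97)
    = 0.9207 × 0.14362 = 0.1322 m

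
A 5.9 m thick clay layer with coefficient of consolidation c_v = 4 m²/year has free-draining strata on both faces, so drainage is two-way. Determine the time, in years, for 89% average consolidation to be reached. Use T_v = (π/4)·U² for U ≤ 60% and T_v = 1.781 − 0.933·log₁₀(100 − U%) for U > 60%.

t ≈ 1.76 years

Drainage path length: H_d = H/2 = 2.95 m (double drainage).
U > 60%: T_v = 1.781 − 0.933·log₁₀(100 − 89) = 0.80938.
t = T_v·H_d²/c_v = 0.80938×2.95²/4 = 1.761 years.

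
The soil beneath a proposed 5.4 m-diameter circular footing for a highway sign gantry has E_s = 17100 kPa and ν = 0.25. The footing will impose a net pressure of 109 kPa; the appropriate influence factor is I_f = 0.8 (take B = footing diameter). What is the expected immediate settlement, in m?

Immediate (elastic) settlement: S_e = q·B·(1−ν²)/E_s · I_f.
S_e = 109 × 5.4 × (1 − 0.25²) / 17100 × 0.8
    = 109 × 5.4 × 0.9375 / 17100 × 0.8
    = 0.02582 m

S_e ≈ 0.0258 m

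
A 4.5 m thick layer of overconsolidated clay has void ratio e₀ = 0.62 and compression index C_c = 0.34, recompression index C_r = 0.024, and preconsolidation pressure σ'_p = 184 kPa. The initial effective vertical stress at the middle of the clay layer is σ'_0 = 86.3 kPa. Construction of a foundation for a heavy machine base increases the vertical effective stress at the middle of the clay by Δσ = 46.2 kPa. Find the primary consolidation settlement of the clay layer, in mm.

S_c ≈ 12.4 mm

Final effective stress: σ'_f = 86.3 + 46.2 = 132.5 kPa.
σ'_f = 132.5 ≤ σ'_p = 184 kPa, so the clay remains overconsolidated and only the recompression index applies:
S_c = C_r·H/(1+e₀)·log₁₀(σ'_f/σ'_0) = 0.024×4.5/1.62×log₁₀(132.5/86.3)
    = 0.066667 × 0.18621 = 0.01241 m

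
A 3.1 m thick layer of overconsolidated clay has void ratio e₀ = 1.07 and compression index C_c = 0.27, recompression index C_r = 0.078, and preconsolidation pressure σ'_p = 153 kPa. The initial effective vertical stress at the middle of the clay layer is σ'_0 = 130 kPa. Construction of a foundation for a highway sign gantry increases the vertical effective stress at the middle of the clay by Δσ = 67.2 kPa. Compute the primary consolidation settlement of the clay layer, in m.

S_c ≈ 0.0528 m

Final effective stress: σ'_f = 130 + 67.2 = 197.2 kPa.
σ'_f = 197.2 > σ'_p = 153 kPa, so the stress path crosses the preconsolidation pressure — recompression up to σ'_p, then virgin compression beyond:
S_c = H/(1+e₀)·[C_r·log₁₀(σ'_p/σ'_0) + C_c·log₁₀(σ'_f/σ'_p)]
    = 3.1/2.07 × [0.078×log₁₀(153/130) + 0.27×log₁₀(197.2/153)]
    = 1.4976 × [0.0055184 + 0.029758] = 0.05283 m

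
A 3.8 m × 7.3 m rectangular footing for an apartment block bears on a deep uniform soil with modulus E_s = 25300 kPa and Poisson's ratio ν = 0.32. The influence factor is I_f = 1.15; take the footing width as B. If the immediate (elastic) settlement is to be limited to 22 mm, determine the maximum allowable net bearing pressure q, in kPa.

S_e = q·B·(1−ν²)/E_s · I_f  ⇒  q = S_e·E_s / (B·(1−ν²)·I_f).
q = 0.022 × 25300 / (3.8 × 0.8976 × 1.15) = 141.9 kPa

q ≈ 142 kPa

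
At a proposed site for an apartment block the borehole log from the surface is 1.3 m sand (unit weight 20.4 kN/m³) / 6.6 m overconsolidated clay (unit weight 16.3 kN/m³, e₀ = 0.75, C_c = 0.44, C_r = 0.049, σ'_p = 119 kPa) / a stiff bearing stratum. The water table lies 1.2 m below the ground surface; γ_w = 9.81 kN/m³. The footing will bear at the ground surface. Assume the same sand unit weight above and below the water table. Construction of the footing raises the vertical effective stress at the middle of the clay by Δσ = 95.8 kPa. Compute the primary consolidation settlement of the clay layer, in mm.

S_c ≈ 206 mm

Mid-depth of clay below the ground surface: z = 1.3 + 6.6/2 = 4.6 m.
Total vertical stress at mid-clay: σ_v = 20.4×1.3 + 16.3×3.3 = 80.31 kPa.
Pore pressure: u = 9.81×(4.6 − 1.2) = 33.354 kPa.
Initial effective stress: σ'_0 = σ_v − u = 80.31 − 33.354 = 46.956 kPa.
Final effective stress: σ'_f = 46.956 + 95.8 = 142.76 kPa.
σ'_f = 142.76 > σ'_p = 119 kPa, so the stress path crosses the preconsolidation pressure — recompression up to σ'_p, then virgin compression beyond:
S_c = H/(1+e₀)·[C_r·log₁₀(σ'_p/σ'_0) + C_c·log₁₀(σ'_f/σ'_p)]
    = 6.6/1.75 × [0.049×log₁₀(119/46.956) + 0.44×log₁₀(142.76/119)]
    = 3.7714 × [0.019789 + 0.034786] = 0.2058 m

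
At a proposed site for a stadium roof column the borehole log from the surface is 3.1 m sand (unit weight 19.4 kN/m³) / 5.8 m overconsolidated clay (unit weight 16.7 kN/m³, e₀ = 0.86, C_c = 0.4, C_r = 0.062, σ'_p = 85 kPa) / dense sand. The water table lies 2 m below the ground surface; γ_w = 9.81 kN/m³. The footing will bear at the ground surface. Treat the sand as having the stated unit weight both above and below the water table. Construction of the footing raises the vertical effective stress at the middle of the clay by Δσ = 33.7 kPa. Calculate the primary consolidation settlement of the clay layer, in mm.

S_c ≈ 121 mm

Mid-depth of clay below the ground surface: z = 3.1 + 5.8/2 = 6 m.
Total vertical stress at mid-clay: σ_v = 19.4×3.1 + 16.7×2.9 = 108.57 kPa.
Pore pressure: u = 9.81×(6 − 2) = 39.24 kPa.
Initial effective stress: σ'_0 = σ_v − u = 108.57 − 39.24 = 69.33 kPa.
Final effective stress: σ'_f = 69.33 + 33.7 = 103.03 kPa.
σ'_f = 103.03 > σ'_p = 85 kPa, so the stress path crosses the preconsolidation pressure — recompression up to σ'_p, then virgin compression beyond:
S_c = H/(1+e₀)·[C_r·log₁₀(σ'_p/σ'_0) + C_c·log₁₀(σ'_f/σ'_p)]
    = 5.8/1.86 × [0.062×log₁₀(85/69.33) + 0.4×log₁₀(103.03/85)]
    = 3.1183 × [0.0054869 + 0.033418] = 0.1213 m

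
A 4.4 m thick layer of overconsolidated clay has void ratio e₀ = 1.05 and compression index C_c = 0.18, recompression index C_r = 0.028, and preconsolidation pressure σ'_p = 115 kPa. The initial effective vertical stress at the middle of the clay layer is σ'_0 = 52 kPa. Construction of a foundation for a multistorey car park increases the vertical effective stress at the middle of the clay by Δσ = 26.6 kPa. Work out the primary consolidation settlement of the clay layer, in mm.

Final effective stress: σ'_f = 52 + 26.6 = 78.6 kPa.
σ'_f = 78.6 ≤ σ'_p = 115 kPa, so the clay remains overconsolidated and only the recompression index applies:
S_c = C_r·H/(1+e₀)·log₁₀(σ'_f/σ'_0) = 0.028×4.4/2.05×log₁₀(78.6/52)
    = 0.060096 × 0.17942 = 0.01078 m

S_c ≈ 10.8 mm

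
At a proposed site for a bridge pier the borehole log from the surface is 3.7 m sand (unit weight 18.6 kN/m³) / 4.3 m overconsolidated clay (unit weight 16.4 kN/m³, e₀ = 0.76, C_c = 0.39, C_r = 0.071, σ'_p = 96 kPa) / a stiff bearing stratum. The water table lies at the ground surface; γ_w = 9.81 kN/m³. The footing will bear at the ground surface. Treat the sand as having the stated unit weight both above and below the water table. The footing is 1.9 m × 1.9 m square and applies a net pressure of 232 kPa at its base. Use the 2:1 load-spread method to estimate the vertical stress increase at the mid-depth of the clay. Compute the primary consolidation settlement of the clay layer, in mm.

S_c ≈ 19.7 mm

Mid-depth of clay below the ground surface: z = 3.7 + 4.3/2 = 5.85 m.
Total vertical stress at mid-clay: σ_v = 18.6×3.7 + 16.4×2.15 = 104.08 kPa.
Pore pressure: u = 9.81×(5.85 − 0) = 57.389 kPa.
Initial effective stress: σ'_0 = σ_v − u = 104.08 − 57.389 = 46.691 kPa.
Stress increase at mid-clay by the 2:1 spreading method:
Δσ = qBL/((B+z)(L+z)) = 232×1.9×1.9/((1.9+5.85)(1.9+5.85)) = 13.944 kPa
Final effective stress: σ'_f = 46.691 + 13.944 = 60.635 kPa.
σ'_f = 60.635 ≤ σ'_p = 96 kPa, so the clay remains overconsolidated and only the recompression index applies:
S_c = C_r·H/(1+e₀)·log₁₀(σ'_f/σ'_0) = 0.071×4.3/1.76×log₁₀(60.635/46.691)
    = 0.17347 × 0.11349 = 0.01969 m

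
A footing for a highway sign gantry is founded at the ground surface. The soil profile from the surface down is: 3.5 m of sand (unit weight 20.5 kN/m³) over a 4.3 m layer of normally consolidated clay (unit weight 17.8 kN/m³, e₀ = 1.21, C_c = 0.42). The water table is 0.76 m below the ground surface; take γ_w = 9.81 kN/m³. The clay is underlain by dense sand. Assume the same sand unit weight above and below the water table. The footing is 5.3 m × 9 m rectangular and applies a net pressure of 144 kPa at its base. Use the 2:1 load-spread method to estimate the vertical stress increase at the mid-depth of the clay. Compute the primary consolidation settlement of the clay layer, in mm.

Mid-depth of clay below the ground surface: z = 3.5 + 4.3/2 = 5.65 m.
Total vertical stress at mid-clay: σ_v = 20.5×3.5 + 17.8×2.15 = 110.02 kPa.
Pore pressure: u = 9.81×(5.65 − 0.76) = 47.971 kPa.
Initial effective stress: σ'_0 = σ_v − u = 110.02 − 47.971 = 62.049 kPa.
Stress increase at mid-clay by the 2:1 spreading method:
Δσ = qBL/((B+z)(L+z)) = 144×5.3×9/((5.3+5.65)(9+5.65)) = 42.818 kPa
Final effective stress: σ'_f = σ'_0 + Δσ = 62.049 + 42.818 = 104.87 kPa.
Normally consolidated clay, so the full stress increment lies on the virgin compression line:
S_c = C_c·H/(1+e₀)·log₁₀(σ'_f/σ'_0) = 0.42×4.3/(1+1.21)×log₁₀(104.87/62.049)
    = 0.81719 × 0.22792 = 0.1863 m

S_c ≈ 186 mm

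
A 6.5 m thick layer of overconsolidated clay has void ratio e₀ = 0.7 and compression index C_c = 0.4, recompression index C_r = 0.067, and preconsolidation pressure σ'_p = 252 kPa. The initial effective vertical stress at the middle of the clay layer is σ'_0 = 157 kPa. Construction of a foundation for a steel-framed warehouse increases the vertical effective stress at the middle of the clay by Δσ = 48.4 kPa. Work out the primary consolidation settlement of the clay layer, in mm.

Final effective stress: σ'_f = 157 + 48.4 = 205.4 kPa.
σ'_f = 205.4 ≤ σ'_p = 252 kPa, so the clay remains overconsolidated and only the recompression index applies:
S_c = C_r·H/(1+e₀)·log₁₀(σ'_f/σ'_0) = 0.067×6.5/1.7×log₁₀(205.4/157)
    = 0.25617 × 0.1167 = 0.0299 m

S_c ≈ 29.9 mm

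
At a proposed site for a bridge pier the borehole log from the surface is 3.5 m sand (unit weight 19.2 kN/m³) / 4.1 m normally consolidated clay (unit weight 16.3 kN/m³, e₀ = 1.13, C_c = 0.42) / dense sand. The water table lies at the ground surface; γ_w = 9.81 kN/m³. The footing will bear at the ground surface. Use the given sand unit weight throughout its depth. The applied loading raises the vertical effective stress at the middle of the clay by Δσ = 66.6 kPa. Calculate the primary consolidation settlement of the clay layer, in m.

S_c ≈ 0.314 m

Mid-depth of clay below the ground surface: z = 3.5 + 4.1/2 = 5.55 m.
Total vertical stress at mid-clay: σ_v = 19.2×3.5 + 16.3×2.05 = 100.62 kPa.
Pore pressure: u = 9.81×(5.55 − 0) = 54.446 kPa.
Initial effective stress: σ'_0 = σ_v − u = 100.62 − 54.446 = 46.174 kPa.
Final effective stress: σ'_f = σ'_0 + Δσ = 46.174 + 66.6 = 112.77 kPa.
Normally consolidated clay, so the full stress increment lies on the virgin compression line:
S_c = C_c·H/(1+e₀)·log₁₀(σ'_f/σ'_0) = 0.42×4.1/(1+1.13)×log₁₀(112.77/46.174)
    = 0.80845 × 0.3878 = 0.3135 m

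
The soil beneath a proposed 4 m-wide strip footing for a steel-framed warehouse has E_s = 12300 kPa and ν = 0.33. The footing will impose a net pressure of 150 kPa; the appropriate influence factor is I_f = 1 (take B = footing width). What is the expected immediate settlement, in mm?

S_e ≈ 43.5 mm

Immediate (elastic) settlement: S_e = q·B·(1−ν²)/E_s · I_f.
S_e = 150 × 4 × (1 − 0.33²) / 12300 × 1
    = 150 × 4 × 0.8911 / 12300 × 1
    = 0.04347 m = 43.47 mm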